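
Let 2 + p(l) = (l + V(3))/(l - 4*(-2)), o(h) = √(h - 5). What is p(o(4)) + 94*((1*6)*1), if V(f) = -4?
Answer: 36499/65 + 12*I/65 ≈ 561.52 + 0.18462*I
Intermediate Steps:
o(h) = √(-5 + h)
p(l) = -2 + (-4 + l)/(8 + l) (p(l) = -2 + (l - 4)/(l - 4*(-2)) = -2 + (-4 + l)/(l + 8) = -2 + (-4 + l)/(8 + l))
p(o(4)) + 94*((1*6)*1) = (-20 - √(-5 + 4))/(8 + √(-5 + 4)) + 94*((1*6)*1) = (-20 - √(-1))/(8 + √(-1)) + 94*(6*1) = (-20 - I)/(8 + I) + 94*6 = ((8 - I)/65)*(-20 - I) + 564 = (-20 - I)*(8 - I)/65 + 564 = 564 + (-20 - I)*(8 - I)/65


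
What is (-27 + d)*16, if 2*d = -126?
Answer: -1440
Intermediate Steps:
d = -63 (d = (1/2)*(-126) = -63)
(-27 + d)*16 = (-27 - 63)*16 = -90*16 = -1440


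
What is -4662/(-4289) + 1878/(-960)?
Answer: -596537/686240 ≈ -0.86928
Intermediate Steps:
-4662/(-4289) + 1878/(-960) = -4662*(-1/4289) + 1878*(-1/960) = 4662/4289 - 313/160 = -596537/686240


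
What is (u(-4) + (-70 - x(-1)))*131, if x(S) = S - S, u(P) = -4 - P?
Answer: -9170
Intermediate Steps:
x(S) = 0
(u(-4) + (-70 - x(-1)))*131 = ((-4 - 1*(-4)) + (-70 - 1*0))*131 = ((-4 + 4) + (-70 + 0))*131 = (0 - 70)*131 = -70*131 = -9170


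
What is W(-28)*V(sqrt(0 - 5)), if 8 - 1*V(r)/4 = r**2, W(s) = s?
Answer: -1456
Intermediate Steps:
V(r) = 32 - 4*r**2
W(-28)*V(sqrt(0 - 5)) = -28*(32 - 4*(sqrt(0 - 5))**2) = -28*(32 - 4*(sqrt(-5))**2) = -28*(32 - 4*(I*sqrt(5))**2) = -28*(32 - 4*(-5)) = -28*(32 + 20) = -28*52 = -1456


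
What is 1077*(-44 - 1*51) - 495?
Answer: -102810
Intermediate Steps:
1077*(-44 - 1*51) - 495 = 1077*(-44 - 51) - 495 = 1077*(-95) - 495 = -102315 - 495 = -102810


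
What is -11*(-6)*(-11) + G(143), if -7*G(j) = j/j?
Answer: -5083/7 ≈ -726.14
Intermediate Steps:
G(j) = -⅐ (G(j) = -j/(7*j) = -⅐*1 = -⅐)
-11*(-6)*(-11) + G(143) = -11*(-6)*(-11) - ⅐ = 66*(-11) - ⅐ = -726 - ⅐ = -5083/7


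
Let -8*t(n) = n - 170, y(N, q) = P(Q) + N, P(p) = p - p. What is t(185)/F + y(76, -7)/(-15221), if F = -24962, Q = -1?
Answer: -14948581/3039572816 ≈ -0.0049180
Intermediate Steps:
P(p) = 0
y(N, q) = N (y(N, q) = 0 + N = N)
t(n) = 85/4 - n/8 (t(n) = -(n - 170)/8 = -(-170 + n)/8 = 85/4 - n/8)
t(185)/F + y(76, -7)/(-15221) = (85/4 - 1/8*185)/(-24962) + 76/(-15221) = (85/4 - 185/8)*(-1/24962) + 76*(-1/15221) = -15/8*(-1/24962) - 76/15221 = 15/199696 - 76/15221 = -14948581/3039572816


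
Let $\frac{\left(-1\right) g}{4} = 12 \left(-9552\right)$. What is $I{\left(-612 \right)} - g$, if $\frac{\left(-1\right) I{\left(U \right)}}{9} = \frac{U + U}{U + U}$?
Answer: $-458505$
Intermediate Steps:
$I{\left(U \right)} = -9$ ($I{\left(U \right)} = - 9 \frac{U + U}{U + U} = - 9 \frac{2 U}{2 U} = - 9 \cdot 2 U \frac{1}{2 U} = \left(-9\right) 1 = -9$)
$g = 458496$ ($g = - 4 \cdot 12 \left(-9552\right) = \left(-4\right) \left(-114624\right) = 458496$)
$I{\left(-612 \right)} - g = -9 - 458496 = -458505$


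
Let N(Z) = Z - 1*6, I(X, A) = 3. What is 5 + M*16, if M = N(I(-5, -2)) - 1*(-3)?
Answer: 5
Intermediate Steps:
N(Z) = -6 + Z (N(Z) = Z - 6 = -6 + Z)
M = 0 (M = (-6 + 3) - 1*(-3) = -3 + 3 = 0)
5 + M*16 = 5 + 0*16 = 5 + 0 = 5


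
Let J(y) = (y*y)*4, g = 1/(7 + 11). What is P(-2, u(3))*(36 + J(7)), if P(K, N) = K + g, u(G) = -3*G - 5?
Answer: -4060/9 ≈ -451.11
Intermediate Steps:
u(G) = -5 - 3*G
g = 1/18 ≈ 0.055556
P(K, N) = 1/18 + K (P(K, N) = K + 1/18 = 1/18 + K)
J(y) = 4*y² (J(y) = y²*4 = 4*y²)
P(-2, u(3))*(36 + J(7)) = (1/18 - 2)*(36 + 4*7²) = -35*(36 + 4*49)/18 = -35*(36 + 196)/18 = -35/18*232 = -4060/9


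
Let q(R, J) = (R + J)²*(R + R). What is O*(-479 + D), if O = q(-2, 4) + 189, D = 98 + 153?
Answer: -39444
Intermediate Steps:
q(R, J) = 2*R*(J + R)² (q(R, J) = (J + R)²*(2*R) = 2*R*(J + R)²)
D = 251
O = 173 (O = 2*(-2)*(4 - 2)² + 189 = 2*(-2)*2² + 189 = 2*(-2)*4 + 189 = -16 + 189 = 173)
O*(-479 + D) = 173*(-479 + 251) = 173*(-228) = -39444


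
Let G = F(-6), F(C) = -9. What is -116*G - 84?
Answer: 960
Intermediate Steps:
G = -9
-116*G - 84 = -116*(-9) - 84 = 1044 - 84 = 960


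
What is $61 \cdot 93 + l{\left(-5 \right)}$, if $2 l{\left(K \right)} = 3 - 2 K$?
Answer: $\frac{11359}{2} \approx 5679.5$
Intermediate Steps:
$l{\left(K \right)} = \frac{3}{2} - K$ ($l{\left(K \right)} = \frac{3 - 2 K}{2} = \frac{3}{2} - K$)
$61 \cdot 93 + l{\left(-5 \right)} = 61 \cdot 93 + \left(\frac{3}{2} - -5\right) = 5673 + \left(\frac{3}{2} + 5\right) = 5673 + \frac{13}{2} = \frac{11359}{2}$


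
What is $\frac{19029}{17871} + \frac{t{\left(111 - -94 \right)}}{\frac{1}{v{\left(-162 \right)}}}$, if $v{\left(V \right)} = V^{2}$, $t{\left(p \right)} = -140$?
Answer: $- \frac{21886964777}{5957} \approx -3.6742 \cdot 10^{6}$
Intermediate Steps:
$\frac{19029}{17871} + \frac{t{\left(111 - -94 \right)}}{\frac{1}{v{\left(-162 \right)}}} = \frac{19029}{17871} - \frac{140}{\frac{1}{\left(-162\right)^{2}}} = 19029 \cdot \frac{1}{17871} - \frac{140}{\frac{1}{26244}} = \frac{6343}{5957} - 140 \frac{1}{\frac{1}{26244}} = \frac{6343}{5957} - 3674160 = - \frac{21886964777}{5957}$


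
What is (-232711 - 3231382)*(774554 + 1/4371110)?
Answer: -11728243652283973513/4371110 ≈ -2.6831e+12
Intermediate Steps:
(-232711 - 3231382)*(774554 + 1/4371110) = -3464093*(774554 + 1/4371110) = -3464093*3385660734941/4371110 = -11728243652283973513/4371110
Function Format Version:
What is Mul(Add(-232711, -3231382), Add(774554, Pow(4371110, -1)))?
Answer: Rational(-11728243652283973513, 4371110) ≈ -2.6831e+12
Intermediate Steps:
Mul(Add(-232711, -3231382), Add(774554, Pow(4371110, -1))) = Mul(-3464093, Add(774554, Rational(1, 4371110))) = Mul(-3464093, Rational(3385660734941, 4371110)) = Rational(-11728243652283973513, 4371110)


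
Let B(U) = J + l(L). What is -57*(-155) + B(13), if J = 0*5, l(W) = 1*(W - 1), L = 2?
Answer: 8836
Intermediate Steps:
l(W) = -1 + W (l(W) = 1*(-1 + W) = -1 + W)
J = 0
B(U) = 1 (B(U) = 0 + (-1 + 2) = 0 + 1 = 1)
-57*(-155) + B(13) = -57*(-155) + 1 = 8835 + 1 = 8836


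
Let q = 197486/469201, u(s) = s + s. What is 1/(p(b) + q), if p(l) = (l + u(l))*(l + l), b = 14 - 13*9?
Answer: 469201/29866717940 ≈ 1.5710e-5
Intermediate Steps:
u(s) = 2*s
b = -103 (b = 14 - 117 = -103)
p(l) = 6*l² (p(l) = (l + 2*l)*(l + l) = (3*l)*(2*l) = 6*l²)
q = 197486/469201 (q = 197486*(1/469201) = 197486/469201 ≈ 0.42090)
1/(p(b) + q) = 1/(6*(-103)² + 197486/469201) = 1/(6*10609 + 197486/469201) = 1/(63654 + 197486/469201) = 1/(29866717940/469201) = 469201/29866717940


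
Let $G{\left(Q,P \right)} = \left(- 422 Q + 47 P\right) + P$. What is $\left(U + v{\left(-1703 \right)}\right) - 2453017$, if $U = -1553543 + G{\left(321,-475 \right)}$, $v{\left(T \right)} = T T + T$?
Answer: $-1266316$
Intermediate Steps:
$v{\left(T \right)} = T + T^{2}$ ($v{\left(T \right)} = T^{2} + T = T + T^{2}$)
$G{\left(Q,P \right)} = - 422 Q + 48 P$
$U = -1711805$ ($U = -1553543 + \left(\left(-422\right) 321 + 48 \left(-475\right)\right) = -1553543 - 158262 = -1711805$)
$\left(U + v{\left(-1703 \right)}\right) - 2453017 = \left(-1711805 - 1703 \left(1 - 1703\right)\right) - 2453017 = \left(-1711805 - -2898506\right) - 2453017 = \left(-1711805 + 2898506\right) - 2453017 = 1186701 - 2453017 = -1266316$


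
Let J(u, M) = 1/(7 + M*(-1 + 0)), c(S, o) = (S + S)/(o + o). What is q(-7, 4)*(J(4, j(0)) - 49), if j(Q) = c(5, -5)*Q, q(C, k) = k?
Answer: -1368/7 ≈ -195.43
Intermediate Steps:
c(S, o) = S/o (c(S, o) = (2*S)/((2*o)) = (2*S)*(1/(2*o)) = S/o)
j(Q) = -Q (j(Q) = (5/(-5))*Q = (5*(-1/5))*Q = -Q)
J(u, M) = 1/(7 - M) (J(u, M) = 1/(7 + M*(-1)) = 1/(7 - M))
q(-7, 4)*(J(4, j(0)) - 49) = 4*(-1/(-7 - 1*0) - 49) = 4*(-1/(-7 + 0) - 49) = 4*(-1/(-7) - 49) = 4*(-1*(-1/7) - 49) = 4*(1/7 - 49) = 4*(-342/7) = -1368/7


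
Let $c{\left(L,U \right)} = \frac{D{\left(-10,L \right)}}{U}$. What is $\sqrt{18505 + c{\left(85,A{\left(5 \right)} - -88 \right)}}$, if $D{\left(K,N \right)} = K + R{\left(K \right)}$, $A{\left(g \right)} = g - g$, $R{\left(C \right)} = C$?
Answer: $\frac{\sqrt{8956310}}{22} \approx 136.03$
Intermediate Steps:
$A{\left(g \right)} = 0$
$D{\left(K,N \right)} = 2 K$ ($D{\left(K,N \right)} = K + K = 2 K$)
$c{\left(L,U \right)} = - \frac{20}{U}$ ($c{\left(L,U \right)} = \frac{2 \left(-10\right)}{U} = - \frac{20}{U}$)
$\sqrt{18505 + c{\left(85,A{\left(5 \right)} - -88 \right)}} = \sqrt{18505 - \frac{20}{0 - -88}} = \sqrt{18505 - \frac{20}{0 + 88}} = \sqrt{18505 - \frac{20}{88}} = \sqrt{18505 - \frac{5}{22}} = \sqrt{\frac{407105}{22}} = \frac{\sqrt{8956310}}{22}$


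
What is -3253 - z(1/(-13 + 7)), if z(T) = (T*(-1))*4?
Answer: -9761/3 ≈ -3253.7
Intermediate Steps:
z(T) = -4*T (z(T) = -T*4 = -4*T)
-3253 - z(1/(-13 + 7)) = -3253 - (-4)/(-13 + 7) = -3253 - (-4)/(-6) = -3253 - (-4)*(-1)/6 = -3253 - 1*⅔ = -3253 - ⅔ = -9761/3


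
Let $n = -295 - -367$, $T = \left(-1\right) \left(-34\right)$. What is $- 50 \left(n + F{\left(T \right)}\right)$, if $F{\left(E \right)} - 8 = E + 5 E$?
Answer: $-14200$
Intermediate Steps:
$T = 34$
$n = 72$ ($n = -295 + 367 = 72$)
$F{\left(E \right)} = 8 + 6 E$ ($F{\left(E \right)} = 8 + \left(E + 5 E\right) = 8 + 6 E$)
$- 50 \left(n + F{\left(T \right)}\right) = - 50 \left(72 + \left(8 + 6 \cdot 34\right)\right) = - 50 \left(72 + \left(8 + 204\right)\right) = - 50 \left(72 + 212\right) = \left(-50\right) 284 = -14200$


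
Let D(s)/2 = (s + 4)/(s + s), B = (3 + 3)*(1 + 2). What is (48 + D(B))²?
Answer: 196249/81 ≈ 2422.8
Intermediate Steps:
B = 18 (B = 6*3 = 18)
D(s) = (4 + s)/s (D(s) = 2*((s + 4)/(s + s)) = 2*((4 + s)/((2*s))) = 2*((4 + s)*(1/(2*s))) = 2*((4 + s)/(2*s)) = (4 + s)/s)
(48 + D(B))² = (48 + (4 + 18)/18)² = (48 + (1/18)*22)² = (48 + 11/9)² = (443/9)² = 196249/81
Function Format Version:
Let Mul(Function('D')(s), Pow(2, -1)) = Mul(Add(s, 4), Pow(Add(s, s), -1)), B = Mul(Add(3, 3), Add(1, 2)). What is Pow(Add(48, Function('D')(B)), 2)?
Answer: Rational(196249, 81) ≈ 2422.8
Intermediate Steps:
B = 18 (B = Mul(6, 3) = 18)
Function('D')(s) = Mul(Pow(s, -1), Add(4, s)) (Function('D')(s) = Mul(2, Mul(Add(s, 4), Pow(Add(s, s), -1))) = Mul(2, Mul(Add(4, s), Pow(Mul(2, s), -1))) = Mul(2, Mul(Add(4, s), Mul(Rational(1, 2), Pow(s, -1)))) = Mul(2, Mul(Rational(1, 2), Pow(s, -1), Add(4, s))) = Mul(Pow(s, -1), Add(4, s)))
Pow(Add(48, Function('D')(B)), 2) = Pow(Add(48, Mul(Pow(18, -1), Add(4, 18))), 2) = Pow(Add(48, Mul(Rational(1, 18), 22)), 2) = Pow(Add(48, Rational(11, 9)), 2) = Pow(Rational(443, 9), 2) = Rational(196249, 81)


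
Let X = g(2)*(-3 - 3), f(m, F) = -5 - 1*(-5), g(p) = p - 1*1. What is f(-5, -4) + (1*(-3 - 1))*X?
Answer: 24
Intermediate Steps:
g(p) = -1 + p (g(p) = p - 1 = -1 + p)
f(m, F) = 0 (f(m, F) = -5 + 5 = 0)
X = -6 (X = (-1 + 2)*(-3 - 3) = 1*(-6) = -6)
f(-5, -4) + (1*(-3 - 1))*X = 0 + (1*(-3 - 1))*(-6) = 0 + (1*(-4))*(-6) = 0 - 4*(-6) = 0 + 24 = 24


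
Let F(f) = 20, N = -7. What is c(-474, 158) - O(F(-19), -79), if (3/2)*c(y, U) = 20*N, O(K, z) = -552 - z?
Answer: 1139/3 ≈ 379.67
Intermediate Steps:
c(y, U) = -280/3 (c(y, U) = 2*(20*(-7))/3 = (⅔)*(-140) = -280/3)
c(-474, 158) - O(F(-19), -79) = -280/3 - (-552 - 1*(-79)) = -280/3 - (-552 + 79) = -280/3 - 1*(-473) = -280/3 + 473 = 1139/3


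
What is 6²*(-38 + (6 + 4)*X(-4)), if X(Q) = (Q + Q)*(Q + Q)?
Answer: 21672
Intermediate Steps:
X(Q) = 4*Q² (X(Q) = (2*Q)*(2*Q) = 4*Q²)
6²*(-38 + (6 + 4)*X(-4)) = 6²*(-38 + (6 + 4)*(4*(-4)²)) = 36*(-38 + 10*(4*16)) = 36*(-38 + 10*64) = 36*(-38 + 640) = 36*602 = 21672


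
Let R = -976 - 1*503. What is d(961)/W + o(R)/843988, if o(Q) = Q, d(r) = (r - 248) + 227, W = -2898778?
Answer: -2540320691/1223266923332 ≈ -0.0020767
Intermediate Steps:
R = -1479 (R = -976 - 503 = -1479)
d(r) = -21 + r (d(r) = (-248 + r) + 227 = -21 + r)
d(961)/W + o(R)/843988 = (-21 + 961)/(-2898778) - 1479/843988 = 940*(-1/2898778) - 1479*1/843988 = -470/1449389 - 1479/843988 = -2540320691/1223266923332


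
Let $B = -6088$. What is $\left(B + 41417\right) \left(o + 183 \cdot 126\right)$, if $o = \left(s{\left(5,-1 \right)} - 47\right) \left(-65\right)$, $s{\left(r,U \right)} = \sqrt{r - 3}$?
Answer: $922546177 - 2296385 \sqrt{2} \approx 9.193 \cdot 10^{8}$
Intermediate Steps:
$s{\left(r,U \right)} = \sqrt{-3 + r}$
$o = 3055 - 65 \sqrt{2}$ ($o = \left(\sqrt{-3 + 5} - 47\right) \left(-65\right) = \left(\sqrt{2} - 47\right) \left(-65\right) = \left(-47 + \sqrt{2}\right) \left(-65\right) = 3055 - 65 \sqrt{2} \approx 2963.1$)
$\left(B + 41417\right) \left(o + 183 \cdot 126\right) = \left(-6088 + 41417\right) \left(\left(3055 - 65 \sqrt{2}\right) + 183 \cdot 126\right) = 35329 \left(\left(3055 - 65 \sqrt{2}\right) + 23058\right) = 35329 \left(26113 - 65 \sqrt{2}\right) = 922546177 - 2296385 \sqrt{2}$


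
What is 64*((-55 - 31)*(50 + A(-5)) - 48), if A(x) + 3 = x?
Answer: -234240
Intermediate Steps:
A(x) = -3 + x
64*((-55 - 31)*(50 + A(-5)) - 48) = 64*((-55 - 31)*(50 + (-3 - 5)) - 48) = 64*(-86*(50 - 8) - 48) = 64*(-86*42 - 48) = 64*(-3612 - 48) = 64*(-3660) = -234240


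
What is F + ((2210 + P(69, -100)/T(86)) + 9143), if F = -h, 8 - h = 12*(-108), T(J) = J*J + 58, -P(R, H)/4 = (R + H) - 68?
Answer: 37452821/3727 ≈ 10049.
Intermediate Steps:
P(R, H) = 272 - 4*H - 4*R (P(R, H) = -4*((R + H) - 68) = -4*((H + R) - 68) = -4*(-68 + H + R) = 272 - 4*H - 4*R)
T(J) = 58 + J² (T(J) = J² + 58 = 58 + J²)
h = 1304 (h = 8 - 12*(-108) = 8 - 1*(-1296) = 8 + 1296 = 1304)
F = -1304 (F = -1*1304 = -1304)
F + ((2210 + P(69, -100)/T(86)) + 9143) = -1304 + ((2210 + (272 - 4*(-100) - 4*69)/(58 + 86²)) + 9143) = -1304 + ((2210 + (272 + 400 - 276)/(58 + 7396)) + 9143) = -1304 + ((2210 + 396/7454) + 9143) = -1304 + ((2210 + 396*(1/7454)) + 9143) = -1304 + ((2210 + 198/3727) + 9143) = -1304 + (8236868/3727 + 9143) = -1304 + 42312829/3727 = 37452821/3727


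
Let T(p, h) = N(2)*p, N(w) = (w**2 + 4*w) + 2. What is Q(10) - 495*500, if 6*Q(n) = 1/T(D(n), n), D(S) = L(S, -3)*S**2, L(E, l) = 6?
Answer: -12473999999/50400 ≈ -2.4750e+5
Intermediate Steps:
N(w) = 2 + w**2 + 4*w
D(S) = 6*S**2
T(p, h) = 14*p (T(p, h) = (2 + 2**2 + 4*2)*p = (2 + 4 + 8)*p = 14*p)
Q(n) = 1/(504*n**2) (Q(n) = 1/(6*((14*(6*n**2)))) = 1/(6*((84*n**2))) = (1/(84*n**2))/6 = 1/(504*n**2))
Q(10) - 495*500 = (1/504)/10**2 - 495*500 = (1/504)*(1/100) - 247500 = 1/50400 - 247500 = -12473999999/50400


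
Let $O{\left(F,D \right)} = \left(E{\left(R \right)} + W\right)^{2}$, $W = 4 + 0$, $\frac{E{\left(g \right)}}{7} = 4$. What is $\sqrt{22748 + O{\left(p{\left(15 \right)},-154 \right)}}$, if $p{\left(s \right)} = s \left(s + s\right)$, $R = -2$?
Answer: $2 \sqrt{5943} \approx 154.18$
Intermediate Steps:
$E{\left(g \right)} = 28$ ($E{\left(g \right)} = 7 \cdot 4 = 28$)
$W = 4$
$p{\left(s \right)} = 2 s^{2}$ ($p{\left(s \right)} = s 2 s = 2 s^{2}$)
$O{\left(F,D \right)} = 1024$ ($O{\left(F,D \right)} = \left(28 + 4\right)^{2} = 32^{2} = 1024$)
$\sqrt{22748 + O{\left(p{\left(15 \right)},-154 \right)}} = \sqrt{22748 + 1024} = \sqrt{23772} = 2 \sqrt{5943}$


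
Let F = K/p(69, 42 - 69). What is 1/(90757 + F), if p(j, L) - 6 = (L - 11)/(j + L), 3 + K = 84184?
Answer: 107/11478800 ≈ 9.3215e-6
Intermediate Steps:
K = 84181 (K = -3 + 84184 = 84181)
p(j, L) = 6 + (-11 + L)/(L + j) (p(j, L) = 6 + (L - 11)/(j + L) = 6 + (-11 + L)/(L + j))
F = 1767801/107 (F = 84181/(((-11 + 6*69 + 7*(42 - 69))/((42 - 69) + 69))) = 84181/(((-11 + 414 + 7*(-27))/(-27 + 69))) = 84181/(((-11 + 414 - 189)/42)) = 84181/(((1/42)*214)) = 84181/(107/21) = 84181*(21/107) = 1767801/107 ≈ 16522.)
1/(90757 + F) = 1/(90757 + 1767801/107) = 1/(11478800/107) = 107/11478800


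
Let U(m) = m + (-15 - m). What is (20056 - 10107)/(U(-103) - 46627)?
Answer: -9949/46642 ≈ -0.21331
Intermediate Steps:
U(m) = -15
(20056 - 10107)/(U(-103) - 46627) = (20056 - 10107)/(-15 - 46627) = 9949/(-46642) = 9949*(-1/46642) = -9949/46642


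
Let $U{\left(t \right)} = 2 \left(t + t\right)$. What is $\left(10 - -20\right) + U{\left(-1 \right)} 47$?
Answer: $-158$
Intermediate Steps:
$U{\left(t \right)} = 4 t$ ($U{\left(t \right)} = 2 \cdot 2 t = 4 t$)
$\left(10 - -20\right) + U{\left(-1 \right)} 47 = \left(10 - -20\right) + 4 \left(-1\right) 47 = \left(10 + 20\right) - 188 = 30 - 188 = -158$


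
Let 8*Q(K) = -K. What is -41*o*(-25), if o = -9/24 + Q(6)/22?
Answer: -9225/22 ≈ -419.32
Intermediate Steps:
Q(K) = -K/8 (Q(K) = (-K)/8 = -K/8)
o = -9/22 (o = -9/24 - ⅛*6/22 = -9*1/24 - ¾*1/22 = -3/8 - 3/88 = -9/22 ≈ -0.40909)
-41*o*(-25) = -41*(-9/22)*(-25) = (369/22)*(-25) = -9225/22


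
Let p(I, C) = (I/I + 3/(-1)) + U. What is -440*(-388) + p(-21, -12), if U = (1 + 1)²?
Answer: 170722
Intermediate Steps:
U = 4 (U = 2² = 4)
p(I, C) = 2 (p(I, C) = (I/I + 3/(-1)) + 4 = (1 + 3*(-1)) + 4 = (1 - 3) + 4 = -2 + 4 = 2)
-440*(-388) + p(-21, -12) = -440*(-388) + 2 = 170720 + 2 = 170722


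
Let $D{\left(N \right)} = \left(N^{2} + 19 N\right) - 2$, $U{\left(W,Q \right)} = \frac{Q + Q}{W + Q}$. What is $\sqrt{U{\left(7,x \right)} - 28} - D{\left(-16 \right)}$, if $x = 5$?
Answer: $50 + \frac{i \sqrt{978}}{6} \approx 50.0 + 5.2122 i$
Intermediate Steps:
$U{\left(W,Q \right)} = \frac{2 Q}{Q + W}$
$D{\left(N \right)} = -2 + N^{2} + 19 N$
$\sqrt{U{\left(7,x \right)} - 28} - D{\left(-16 \right)} = \sqrt{2 \cdot 5 \frac{1}{5 + 7} - 28} - \left(-2 + \left(-16\right)^{2} + 19 \left(-16\right)\right) = \sqrt{2 \cdot 5 \cdot \frac{1}{12} - 28} - \left(-2 + 256 - 304\right) = \sqrt{2 \cdot 5 \cdot \frac{1}{12} - 28} - -50 = \sqrt{\frac{5}{6} - 28} + 50 = \sqrt{- \frac{163}{6}} + 50 = \frac{i \sqrt{978}}{6} + 50 = 50 + \frac{i \sqrt{978}}{6}$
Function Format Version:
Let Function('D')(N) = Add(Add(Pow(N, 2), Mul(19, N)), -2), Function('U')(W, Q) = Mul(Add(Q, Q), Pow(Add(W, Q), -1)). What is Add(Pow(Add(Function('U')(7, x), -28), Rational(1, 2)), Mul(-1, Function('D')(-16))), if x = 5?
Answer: Add(50, Mul(Rational(1, 6), I, Pow(978, Rational(1, 2)))) ≈ Add(50.000, Mul(5.2122, I))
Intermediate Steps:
Function('U')(W, Q) = Mul(2, Q, Pow(Add(Q, W), -1)) (Function('U')(W, Q) = Mul(Mul(2, Q), Pow(Add(Q, W), -1)) = Mul(2, Q, Pow(Add(Q, W), -1)))
Function('D')(N) = Add(-2, Pow(N, 2), Mul(19, N))
Add(Pow(Add(Function('U')(7, x), -28), Rational(1, 2)), Mul(-1, Function('D')(-16))) = Add(Pow(Add(Mul(2, 5, Pow(Add(5, 7), -1)), -28), Rational(1, 2)), Mul(-1, Add(-2, Pow(-16, 2), Mul(19, -16)))) = Add(Pow(Add(Mul(2, 5, Pow(12, -1)), -28), Rational(1, 2)), Mul(-1, Add(-2, 256, -304))) = Add(Pow(Add(Mul(2, 5, Rational(1, 12)), -28), Rational(1, 2)), Mul(-1, -50)) = Add(Pow(Add(Rational(5, 6), -28), Rational(1, 2)), 50) = Add(Pow(Rational(-163, 6), Rational(1, 2)), 50) = Add(Mul(Rational(1, 6), I, Pow(978, Rational(1, 2))), 50) = Add(50, Mul(Rational(1, 6), I, Pow(978, Rational(1, 2))))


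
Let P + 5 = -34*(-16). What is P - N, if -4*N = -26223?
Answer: -24067/4 ≈ -6016.8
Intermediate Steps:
P = 539 (P = -5 - 34*(-16) = -5 + 544 = 539)
N = 26223/4 (N = -¼*(-26223) = 26223/4 ≈ 6555.8)
P - N = 539 - 1*26223/4 = 539 - 26223/4 = -24067/4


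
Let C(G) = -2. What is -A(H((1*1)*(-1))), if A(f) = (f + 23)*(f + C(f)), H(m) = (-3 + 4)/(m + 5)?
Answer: 651/16 ≈ 40.688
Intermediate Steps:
H(m) = 1/(5 + m)
A(f) = (-2 + f)*(23 + f) (A(f) = (f + 23)*(f - 2) = (23 + f)*(-2 + f) = (-2 + f)*(23 + f))
-A(H((1*1)*(-1))) = -(-46 + (1/(5 + (1*1)*(-1)))² + 21/(5 + (1*1)*(-1))) = -(-46 + (1/(5 + 1*(-1)))² + 21/(5 + 1*(-1))) = -(-46 + (1/(5 - 1))² + 21/(5 - 1)) = -(-46 + (1/4)² + 21/4) = -(-46 + (¼)² + 21*(¼)) = -(-46 + 1/16 + 21/4) = -1*(-651/16) = 651/16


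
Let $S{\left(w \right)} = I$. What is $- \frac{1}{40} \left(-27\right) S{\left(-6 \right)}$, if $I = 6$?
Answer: $\frac{81}{20} \approx 4.05$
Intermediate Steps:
$S{\left(w \right)} = 6$
$- \frac{1}{40} \left(-27\right) S{\left(-6 \right)} = - \frac{1}{40} \left(-27\right) 6 = \left(-1\right) \frac{1}{40} \left(-27\right) 6 = \left(- \frac{1}{40}\right) \left(-27\right) 6 = \frac{27}{40} \cdot 6 = \frac{81}{20}$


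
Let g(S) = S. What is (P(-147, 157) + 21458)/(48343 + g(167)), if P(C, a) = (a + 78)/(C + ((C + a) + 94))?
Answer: 922459/2085930 ≈ 0.44223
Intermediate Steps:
P(C, a) = (78 + a)/(94 + a + 2*C) (P(C, a) = (78 + a)/(C + (94 + C + a)) = (78 + a)/(94 + a + 2*C))
(P(-147, 157) + 21458)/(48343 + g(167)) = ((78 + 157)/(94 + 157 + 2*(-147)) + 21458)/(48343 + 167) = (235/(94 + 157 - 294) + 21458)/48510 = (235/(-43) + 21458)*(1/48510) = (-1/43*235 + 21458)*(1/48510) = (-235/43 + 21458)*(1/48510) = (922459/43)*(1/48510) = 922459/2085930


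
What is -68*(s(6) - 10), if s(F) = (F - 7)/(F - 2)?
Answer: 697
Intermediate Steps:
s(F) = (-7 + F)/(-2 + F)
-68*(s(6) - 10) = -68*((-7 + 6)/(-2 + 6) - 10) = -68*(-1/4 - 10) = -68*((¼)*(-1) - 10) = -68*(-¼ - 10) = -68*(-41/4) = 697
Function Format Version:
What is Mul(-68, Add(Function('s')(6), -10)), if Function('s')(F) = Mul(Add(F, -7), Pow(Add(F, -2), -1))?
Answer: 697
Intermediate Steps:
Function('s')(F) = Mul(Pow(Add(-2, F), -1), Add(-7, F)) (Function('s')(F) = Mul(Add(-7, F), Pow(Add(-2, F), -1)) = Mul(Pow(Add(-2, F), -1), Add(-7, F)))
Mul(-68, Add(Function('s')(6), -10)) = Mul(-68, Add(Mul(Pow(Add(-2, 6), -1), Add(-7, 6)), -10)) = Mul(-68, Add(Mul(Pow(4, -1), -1), -10)) = Mul(-68, Add(Mul(Rational(1, 4), -1), -10)) = Mul(-68, Add(Rational(-1, 4), -10)) = Mul(-68, Rational(-41, 4)) = 697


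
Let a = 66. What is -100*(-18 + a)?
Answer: -4800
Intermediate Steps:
-100*(-18 + a) = -100*(-18 + 66) = -100*48 = -4800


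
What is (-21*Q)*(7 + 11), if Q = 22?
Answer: -8316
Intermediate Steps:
(-21*Q)*(7 + 11) = (-21*22)*(7 + 11) = -462*18 = -8316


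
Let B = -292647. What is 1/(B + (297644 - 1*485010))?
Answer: -1/480013 ≈ -2.0833e-6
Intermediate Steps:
1/(B + (297644 - 1*485010)) = 1/(-292647 + (297644 - 1*485010)) = 1/(-292647 + (297644 - 485010)) = 1/(-292647 - 187366) = 1/(-480013) = -1/480013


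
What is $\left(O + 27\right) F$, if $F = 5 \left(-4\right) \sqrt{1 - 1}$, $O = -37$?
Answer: $0$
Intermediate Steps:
$F = 0$ ($F = - 20 \sqrt{0} = \left(-20\right) 0 = 0$)
$\left(O + 27\right) F = \left(-37 + 27\right) 0 = \left(-10\right) 0 = 0$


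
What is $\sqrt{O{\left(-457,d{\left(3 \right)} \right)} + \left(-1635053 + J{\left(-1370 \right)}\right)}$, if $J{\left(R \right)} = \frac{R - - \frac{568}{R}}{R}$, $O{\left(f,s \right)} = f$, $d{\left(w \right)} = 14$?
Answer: $\frac{i \sqrt{767421710383}}{685} \approx 1278.9 i$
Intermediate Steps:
$J{\left(R \right)} = \frac{R + \frac{568}{R}}{R}$
$\sqrt{O{\left(-457,d{\left(3 \right)} \right)} + \left(-1635053 + J{\left(-1370 \right)}\right)} = \sqrt{-457 - \left(1635052 - \frac{142}{469225}\right)} = \sqrt{-457 + \left(-1635053 + \left(1 + 568 \cdot \frac{1}{1876900}\right)\right)} = \sqrt{-457 + \left(-1635053 + \left(1 + \frac{142}{469225}\right)\right)} = \sqrt{-457 + \left(-1635053 + \frac{469367}{469225}\right)} = \sqrt{-457 - \frac{767207274558}{469225}} = \sqrt{- \frac{767421710383}{469225}} = \frac{i \sqrt{767421710383}}{685}$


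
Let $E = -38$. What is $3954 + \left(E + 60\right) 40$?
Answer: $4834$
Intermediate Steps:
$3954 + \left(E + 60\right) 40 = 3954 + \left(-38 + 60\right) 40 = 3954 + 22 \cdot 40 = 3954 + 880 = 4834$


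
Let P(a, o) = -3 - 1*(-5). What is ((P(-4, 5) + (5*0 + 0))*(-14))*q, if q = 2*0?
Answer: 0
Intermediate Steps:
P(a, o) = 2 (P(a, o) = -3 + 5 = 2)
q = 0
((P(-4, 5) + (5*0 + 0))*(-14))*q = ((2 + (5*0 + 0))*(-14))*0 = ((2 + (0 + 0))*(-14))*0 = ((2 + 0)*(-14))*0 = (2*(-14))*0 = -28*0 = 0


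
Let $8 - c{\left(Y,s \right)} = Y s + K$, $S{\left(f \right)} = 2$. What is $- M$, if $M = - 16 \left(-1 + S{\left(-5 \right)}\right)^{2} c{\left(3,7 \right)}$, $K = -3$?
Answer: $-160$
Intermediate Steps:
$c{\left(Y,s \right)} = 11 - Y s$ ($c{\left(Y,s \right)} = 8 - \left(Y s - 3\right) = 8 - \left(-3 + Y s\right) = 11 - Y s$)
$M = 160$ ($M = - 16 \left(-1 + 2\right)^{2} \left(11 - 3 \cdot 7\right) = - 16 \cdot 1^{2} \left(11 - 21\right) = \left(-16\right) 1 \left(-10\right) = \left(-16\right) \left(-10\right) = 160$)
$- M = \left(-1\right) 160 = -160$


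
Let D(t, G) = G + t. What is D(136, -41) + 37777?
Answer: 37872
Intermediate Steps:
D(136, -41) + 37777 = (-41 + 136) + 37777 = 95 + 37777 = 37872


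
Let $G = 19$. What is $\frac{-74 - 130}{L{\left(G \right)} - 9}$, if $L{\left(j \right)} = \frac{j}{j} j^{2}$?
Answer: $- \frac{51}{88} \approx -0.57955$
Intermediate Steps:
$L{\left(j \right)} = j^{2}$ ($L{\left(j \right)} = 1 j^{2} = j^{2}$)
$\frac{-74 - 130}{L{\left(G \right)} - 9} = \frac{-74 - 130}{19^{2} - 9} = - \frac{204}{361 - 9} = - \frac{204}{352} = \left(-204\right) \frac{1}{352} = - \frac{51}{88}$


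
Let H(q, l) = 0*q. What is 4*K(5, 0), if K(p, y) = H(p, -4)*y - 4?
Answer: -16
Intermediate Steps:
H(q, l) = 0
K(p, y) = -4 (K(p, y) = 0*y - 4 = 0 - 4 = -4)
4*K(5, 0) = 4*(-4) = -16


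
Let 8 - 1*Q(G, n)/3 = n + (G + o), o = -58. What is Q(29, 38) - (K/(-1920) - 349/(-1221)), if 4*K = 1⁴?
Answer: -10270313/3125760 ≈ -3.2857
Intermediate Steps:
K = ¼ (K = (¼)*1⁴ = (¼)*1 = ¼ ≈ 0.25000)
Q(G, n) = 198 - 3*G - 3*n (Q(G, n) = 24 - 3*(n + (G - 58)) = 24 - 3*(n + (-58 + G)) = 24 - 3*(-58 + G + n) = 24 + (174 - 3*G - 3*n) = 198 - 3*G - 3*n)
Q(29, 38) - (K/(-1920) - 349/(-1221)) = (198 - 3*29 - 3*38) - ((¼)/(-1920) - 349/(-1221)) = (198 - 87 - 114) - ((¼)*(-1/1920) - 349*(-1/1221)) = -3 - (-1/7680 + 349/1221) = -3 - 1*893033/3125760 = -3 - 893033/3125760 = -10270313/3125760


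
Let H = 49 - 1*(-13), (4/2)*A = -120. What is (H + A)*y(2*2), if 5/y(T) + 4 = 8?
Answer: 5/2 ≈ 2.5000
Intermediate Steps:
y(T) = 5/4 (y(T) = 5/(-4 + 8) = 5/4)
A = -60 (A = (½)*(-120) = -60)
H = 62 (H = 49 + 13 = 62)
(H + A)*y(2*2) = (62 - 60)*(5/4) = 2*(5/4) = 5/2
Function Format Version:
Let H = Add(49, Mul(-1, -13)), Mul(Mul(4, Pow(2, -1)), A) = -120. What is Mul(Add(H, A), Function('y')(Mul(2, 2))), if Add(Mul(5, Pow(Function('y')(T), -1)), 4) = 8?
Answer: Rational(5, 2) ≈ 2.5000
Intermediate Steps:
Function('y')(T) = Rational(5, 4) (Function('y')(T) = Mul(5, Pow(Add(-4, 8), -1)) = Mul(5, Pow(4, -1)) = Mul(5, Rational(1, 4)) = Rational(5, 4))
A = -60 (A = Mul(Rational(1, 2), -120) = -60)
H = 62 (H = Add(49, 13) = 62)
Mul(Add(H, A), Function('y')(Mul(2, 2))) = Mul(Add(62, -60), Rational(5, 4)) = Mul(2, Rational(5, 4)) = Rational(5, 2)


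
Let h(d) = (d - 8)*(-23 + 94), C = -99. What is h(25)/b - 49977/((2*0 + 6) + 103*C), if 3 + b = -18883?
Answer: 4373545/903602 ≈ 4.8401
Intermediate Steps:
b = -18886 (b = -3 - 18883 = -18886)
h(d) = -568 + 71*d (h(d) = (-8 + d)*71 = -568 + 71*d)
h(25)/b - 49977/((2*0 + 6) + 103*C) = (-568 + 71*25)/(-18886) - 49977/((2*0 + 6) + 103*(-99)) = (-568 + 1775)*(-1/18886) - 49977/((0 + 6) - 10197) = 1207*(-1/18886) - 49977/(6 - 10197) = -17/266 - 49977/(-10191) = -17/266 - 49977*(-1/10191) = -17/266 + 16659/3397 = 4373545/903602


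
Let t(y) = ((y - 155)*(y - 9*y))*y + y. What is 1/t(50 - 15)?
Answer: 1/1176035 ≈ 8.5031e-7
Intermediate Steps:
t(y) = y - 8*y**2*(-155 + y) (t(y) = ((-155 + y)*(-8*y))*y + y = (-8*y*(-155 + y))*y + y = -8*y**2*(-155 + y) + y = y - 8*y**2*(-155 + y))
1/t(50 - 15) = 1/((50 - 15)*(1 - 8*(50 - 15)**2 + 1240*(50 - 15))) = 1/(35*(1 - 8*35**2 + 1240*35)) = 1/(35*(1 - 8*1225 + 43400)) = 1/(35*(1 - 9800 + 43400)) = 1/(35*33601) = 1/1176035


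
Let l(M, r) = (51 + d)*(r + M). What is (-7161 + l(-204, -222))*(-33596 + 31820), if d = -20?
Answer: 36171792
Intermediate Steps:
l(M, r) = 31*M + 31*r (l(M, r) = (51 - 20)*(r + M) = 31*(M + r) = 31*M + 31*r)
(-7161 + l(-204, -222))*(-33596 + 31820) = (-7161 + (31*(-204) + 31*(-222)))*(-33596 + 31820) = (-7161 + (-6324 - 6882))*(-1776) = (-7161 - 13206)*(-1776) = -20367*(-1776) = 36171792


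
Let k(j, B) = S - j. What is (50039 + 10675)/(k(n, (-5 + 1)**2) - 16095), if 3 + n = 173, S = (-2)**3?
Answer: -60714/16273 ≈ -3.7310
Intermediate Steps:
S = -8
n = 170 (n = -3 + 173 = 170)
k(j, B) = -8 - j
(50039 + 10675)/(k(n, (-5 + 1)**2) - 16095) = (50039 + 10675)/((-8 - 1*170) - 16095) = 60714/((-8 - 170) - 16095) = 60714/(-178 - 16095) = 60714/(-16273) = 60714*(-1/16273) = -60714/16273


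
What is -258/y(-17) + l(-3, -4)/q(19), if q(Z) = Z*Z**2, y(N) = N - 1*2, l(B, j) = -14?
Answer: 93124/6859 ≈ 13.577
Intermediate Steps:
y(N) = -2 + N (y(N) = N - 2 = -2 + N)
q(Z) = Z**3
-258/y(-17) + l(-3, -4)/q(19) = -258/(-2 - 17) - 14/(19**3) = -258/(-19) - 14/6859 = -258*(-1/19) - 14*1/6859 = 258/19 - 14/6859 = 93124/6859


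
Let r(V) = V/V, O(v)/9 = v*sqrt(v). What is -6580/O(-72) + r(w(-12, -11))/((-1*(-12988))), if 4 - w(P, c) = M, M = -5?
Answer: 1/12988 - 1645*I*sqrt(2)/1944 ≈ 7.6994e-5 - 1.1967*I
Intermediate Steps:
O(v) = 9*v**(3/2) (O(v) = 9*(v*sqrt(v)) = 9*v**(3/2))
w(P, c) = 9 (w(P, c) = 4 - 1*(-5) = 4 + 5 = 9)
r(V) = 1
-6580/O(-72) + r(w(-12, -11))/((-1*(-12988))) = -6580*I*sqrt(2)/7776 + 1/(-1*(-12988)) = -6580*I*sqrt(2)/7776 + 1/12988 = -6580*I*sqrt(2)/7776 + 1*(1/12988) = -1645*I*sqrt(2)/1944 + 1/12988 = 1/12988 - 1645*I*sqrt(2)/1944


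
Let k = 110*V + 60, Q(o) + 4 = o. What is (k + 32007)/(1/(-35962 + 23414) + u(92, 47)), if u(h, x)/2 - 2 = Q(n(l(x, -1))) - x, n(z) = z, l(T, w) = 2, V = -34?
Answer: -355447196/1179513 ≈ -301.35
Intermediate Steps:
Q(o) = -4 + o
k = -3680 (k = 110*(-34) + 60 = -3740 + 60 = -3680)
u(h, x) = -2*x (u(h, x) = 4 + 2*((-4 + 2) - x) = 4 + 2*(-2 - x) = 4 + (-4 - 2*x) = -2*x)
(k + 32007)/(1/(-35962 + 23414) + u(92, 47)) = (-3680 + 32007)/(1/(-35962 + 23414) - 2*47) = 28327/(1/(-12548) - 94) = 28327/(-1/12548 - 94) = 28327/(-1179513/12548) = 28327*(-12548/1179513) = -355447196/1179513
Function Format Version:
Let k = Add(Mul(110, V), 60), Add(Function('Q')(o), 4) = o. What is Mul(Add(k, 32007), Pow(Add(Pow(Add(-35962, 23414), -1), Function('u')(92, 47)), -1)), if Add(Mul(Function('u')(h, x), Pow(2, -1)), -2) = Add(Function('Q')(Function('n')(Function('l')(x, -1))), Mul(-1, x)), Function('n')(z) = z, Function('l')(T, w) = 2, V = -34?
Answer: Rational(-355447196, 1179513) ≈ -301.35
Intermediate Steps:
Function('Q')(o) = Add(-4, o)
k = -3680 (k = Add(Mul(110, -34), 60) = Add(-3740, 60) = -3680)
Function('u')(h, x) = Mul(-2, x) (Function('u')(h, x) = Add(4, Mul(2, Add(Add(-4, 2), Mul(-1, x)))) = Add(4, Mul(2, Add(-2, Mul(-1, x)))) = Add(4, Add(-4, Mul(-2, x))) = Mul(-2, x))
Mul(Add(k, 32007), Pow(Add(Pow(Add(-35962, 23414), -1), Function('u')(92, 47)), -1)) = Mul(Add(-3680, 32007), Pow(Add(Pow(Add(-35962, 23414), -1), Mul(-2, 47)), -1)) = Mul(28327, Pow(Add(Pow(-12548, -1), -94), -1)) = Mul(28327, Pow(Add(Rational(-1, 12548), -94), -1)) = Mul(28327, Pow(Rational(-1179513, 12548), -1)) = Mul(28327, Rational(-12548, 1179513)) = Rational(-355447196, 1179513)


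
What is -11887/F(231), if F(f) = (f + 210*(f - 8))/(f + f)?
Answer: -261514/2241 ≈ -116.70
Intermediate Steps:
F(f) = (-1680 + 211*f)/(2*f) (F(f) = (f + 210*(-8 + f))/((2*f)) = (f + (-1680 + 210*f))*(1/(2*f)) = (-1680 + 211*f)*(1/(2*f)) = (-1680 + 211*f)/(2*f))
-11887/F(231) = -11887/(211/2 - 840/231) = -11887/(211/2 - 840*1/231) = -11887/(211/2 - 40/11) = -11887/2241/22 = -11887*22/2241 = -261514/2241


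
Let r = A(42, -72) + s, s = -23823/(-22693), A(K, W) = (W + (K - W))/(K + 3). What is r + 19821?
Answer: 6747644342/340395 ≈ 19823.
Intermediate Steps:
A(K, W) = K/(3 + K)
s = 23823/22693 (s = -23823*(-1/22693) = 23823/22693 ≈ 1.0498)
r = 675047/340395 (r = 42/(3 + 42) + 23823/22693 = 42/45 + 23823/22693 = 42*(1/45) + 23823/22693 = 14/15 + 23823/22693 = 675047/340395 ≈ 1.9831)
r + 19821 = 675047/340395 + 19821 = 6747644342/340395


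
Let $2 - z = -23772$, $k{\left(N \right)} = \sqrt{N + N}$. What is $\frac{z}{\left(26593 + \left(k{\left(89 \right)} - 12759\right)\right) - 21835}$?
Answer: $- \frac{190215774}{64015823} - \frac{23774 \sqrt{178}}{64015823} \approx -2.9763$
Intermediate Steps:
$k{\left(N \right)} = \sqrt{2} \sqrt{N}$ ($k{\left(N \right)} = \sqrt{2 N} = \sqrt{2} \sqrt{N}$)
$z = 23774$ ($z = 2 - -23772 = 2 + 23772 = 23774$)
$\frac{z}{\left(26593 + \left(k{\left(89 \right)} - 12759\right)\right) - 21835} = \frac{23774}{\left(26593 - \left(12759 - \sqrt{2} \sqrt{89}\right)\right) - 21835} = \frac{23774}{\left(26593 - \left(12759 - \sqrt{178}\right)\right) - 21835} = \frac{23774}{\left(13834 + \sqrt{178}\right) - 21835} = \frac{23774}{-8001 + \sqrt{178}}$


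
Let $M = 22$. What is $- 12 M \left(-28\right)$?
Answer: $7392$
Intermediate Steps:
$- 12 M \left(-28\right) = \left(-12\right) 22 \left(-28\right) = \left(-264\right) \left(-28\right) = 7392$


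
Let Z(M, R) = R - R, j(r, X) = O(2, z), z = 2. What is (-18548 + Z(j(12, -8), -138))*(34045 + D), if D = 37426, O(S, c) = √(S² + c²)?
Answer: -1325644108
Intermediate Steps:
j(r, X) = 2*√2 (j(r, X) = √(2² + 2²) = √(4 + 4) = √8 = 2*√2)
Z(M, R) = 0
(-18548 + Z(j(12, -8), -138))*(34045 + D) = (-18548 + 0)*(34045 + 37426) = -18548*71471 = -1325644108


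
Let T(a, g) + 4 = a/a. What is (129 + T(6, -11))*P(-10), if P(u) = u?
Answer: -1260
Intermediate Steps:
T(a, g) = -3 (T(a, g) = -4 + a/a = -4 + 1 = -3)
(129 + T(6, -11))*P(-10) = (129 - 3)*(-10) = 126*(-10) = -1260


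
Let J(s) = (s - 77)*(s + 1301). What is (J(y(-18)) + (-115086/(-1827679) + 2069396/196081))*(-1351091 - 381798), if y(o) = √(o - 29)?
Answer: 62234600240944814692214/358373125999 - 2121056136*I*√47 ≈ 1.7366e+11 - 1.4541e+10*I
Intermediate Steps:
y(o) = √(-29 + o)
J(s) = (-77 + s)*(1301 + s)
(J(y(-18)) + (-115086/(-1827679) + 2069396/196081))*(-1351091 - 381798) = ((-100177 + (√(-29 - 18))² + 1224*√(-29 - 18)) + (-115086/(-1827679) + 2069396/196081))*(-1351091 - 381798) = ((-100177 + (√(-47))² + 1224*√(-47)) + (-115086*(-1/1827679) + 2069396*(1/196081)))*(-1732889) = ((-100177 + (I*√47)² + 1224*(I*√47)) + (115086/1827679 + 2069396/196081))*(-1732889) = ((-100177 - 47 + 1224*I*√47) + 3804757789850/358373125999)*(-1732889) = ((-100224 + 1224*I*√47) + 3804757789850/358373125999)*(-1732889) = (-35913783422333926/358373125999 + 1224*I*√47)*(-1732889) = 62234600240944814692214/358373125999 - 2121056136*I*√47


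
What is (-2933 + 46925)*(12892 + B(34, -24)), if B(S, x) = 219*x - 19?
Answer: 335087064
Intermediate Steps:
B(S, x) = -19 + 219*x
(-2933 + 46925)*(12892 + B(34, -24)) = (-2933 + 46925)*(12892 + (-19 + 219*(-24))) = 43992*(12892 + (-19 - 5256)) = 43992*(12892 - 5275) = 43992*7617 = 335087064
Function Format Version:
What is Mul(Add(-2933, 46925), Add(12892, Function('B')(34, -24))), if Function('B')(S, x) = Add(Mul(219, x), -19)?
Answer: 335087064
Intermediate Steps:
Function('B')(S, x) = Add(-19, Mul(219, x))
Mul(Add(-2933, 46925), Add(12892, Function('B')(34, -24))) = Mul(Add(-2933, 46925), Add(12892, Add(-19, Mul(219, -24)))) = Mul(43992, Add(12892, Add(-19, -5256))) = Mul(43992, Add(12892, -5275)) = Mul(43992, 7617) = 335087064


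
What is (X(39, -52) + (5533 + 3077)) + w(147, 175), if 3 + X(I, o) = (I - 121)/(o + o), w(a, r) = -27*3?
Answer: 443393/52 ≈ 8526.8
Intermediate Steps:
w(a, r) = -81
X(I, o) = -3 + (-121 + I)/(2*o) (X(I, o) = -3 + (I - 121)/(o + o) = -3 + (-121 + I)/((2*o)) = -3 + (-121 + I)*(1/(2*o)) = -3 + (-121 + I)/(2*o))
(X(39, -52) + (5533 + 3077)) + w(147, 175) = ((½)*(-121 + 39 - 6*(-52))/(-52) + (5533 + 3077)) - 81 = ((½)*(-1/52)*(-121 + 39 + 312) + 8610) - 81 = ((½)*(-1/52)*230 + 8610) - 81 = (-115/52 + 8610) - 81 = 447605/52 - 81 = 443393/52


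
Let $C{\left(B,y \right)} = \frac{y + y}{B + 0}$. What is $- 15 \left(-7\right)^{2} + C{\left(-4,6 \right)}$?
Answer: $-738$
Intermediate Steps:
$C{\left(B,y \right)} = \frac{2 y}{B}$
$- 15 \left(-7\right)^{2} + C{\left(-4,6 \right)} = - 15 \left(-7\right)^{2} + 2 \cdot 6 \frac{1}{-4} = \left(-15\right) 49 + 2 \cdot 6 \left(- \frac{1}{4}\right) = -735 - 3 = -738$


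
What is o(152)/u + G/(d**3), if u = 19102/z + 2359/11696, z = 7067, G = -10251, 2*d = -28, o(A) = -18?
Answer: -1621384426449/658801595480 ≈ -2.4611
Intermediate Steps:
d = -14 (d = (1/2)*(-28) = -14)
u = 240088045/82655632 (u = 19102/7067 + 2359/11696 = 240088045/82655632 ≈ 2.9047)
o(152)/u + G/(d**3) = -18/240088045/82655632 - 10251/((-14)**3) = -18*82655632/240088045 - 10251/(-2744) = -1487801376/240088045 - 10251*(-1/2744) = -1487801376/240088045 + 10251/2744 = -1621384426449/658801595480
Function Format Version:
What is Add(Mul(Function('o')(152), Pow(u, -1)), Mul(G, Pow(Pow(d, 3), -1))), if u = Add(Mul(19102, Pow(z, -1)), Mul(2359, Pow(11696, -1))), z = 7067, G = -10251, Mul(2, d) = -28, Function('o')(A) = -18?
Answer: Rational(-1621384426449, 658801595480) ≈ -2.4611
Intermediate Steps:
d = -14 (d = Mul(Rational(1, 2), -28) = -14)
u = Rational(240088045, 82655632) (u = Add(Mul(19102, Pow(7067, -1)), Mul(2359, Pow(11696, -1))) = Add(Mul(19102, Rational(1, 7067)), Mul(2359, Rational(1, 11696))) = Add(Rational(19102, 7067), Rational(2359, 11696)) = Rational(240088045, 82655632) ≈ 2.9047)
Add(Mul(Function('o')(152), Pow(u, -1)), Mul(G, Pow(Pow(d, 3), -1))) = Add(Mul(-18, Pow(Rational(240088045, 82655632), -1)), Mul(-10251, Pow(Pow(-14, 3), -1))) = Add(Mul(-18, Rational(82655632, 240088045)), Mul(-10251, Pow(-2744, -1))) = Add(Rational(-1487801376, 240088045), Mul(-10251, Rational(-1, 2744))) = Add(Rational(-1487801376, 240088045), Rational(10251, 2744)) = Rational(-1621384426449, 658801595480)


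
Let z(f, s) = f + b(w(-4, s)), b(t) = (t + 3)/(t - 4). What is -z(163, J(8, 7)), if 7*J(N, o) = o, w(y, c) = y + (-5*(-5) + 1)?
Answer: -2959/18 ≈ -164.39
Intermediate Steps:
w(y, c) = 26 + y (w(y, c) = y + (25 + 1) = y + 26 = 26 + y)
J(N, o) = o/7
b(t) = (3 + t)/(-4 + t)
z(f, s) = 25/18 + f (z(f, s) = f + (3 + (26 - 4))/(-4 + (26 - 4)) = f + (3 + 22)/(-4 + 22) = f + 25/18 = 25/18 + f)
-z(163, J(8, 7)) = -(25/18 + 163) = -1*2959/18 = -2959/18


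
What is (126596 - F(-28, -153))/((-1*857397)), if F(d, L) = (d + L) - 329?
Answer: -127106/857397 ≈ -0.14825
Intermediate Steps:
F(d, L) = -329 + L + d (F(d, L) = (L + d) - 329 = -329 + L + d)
(126596 - F(-28, -153))/((-1*857397)) = (126596 - (-329 - 153 - 28))/((-1*857397)) = (126596 - 1*(-510))/(-857397) = (126596 + 510)*(-1/857397) = 127106*(-1/857397) = -127106/857397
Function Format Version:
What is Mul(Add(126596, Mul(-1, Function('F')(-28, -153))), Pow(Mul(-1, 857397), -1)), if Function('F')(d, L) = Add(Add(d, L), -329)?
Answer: Rational(-127106, 857397) ≈ -0.14825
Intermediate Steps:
Function('F')(d, L) = Add(-329, L, d) (Function('F')(d, L) = Add(Add(L, d), -329) = Add(-329, L, d))
Mul(Add(126596, Mul(-1, Function('F')(-28, -153))), Pow(Mul(-1, 857397), -1)) = Mul(Add(126596, Mul(-1, Add(-329, -153, -28))), Pow(Mul(-1, 857397), -1)) = Mul(Add(126596, Mul(-1, -510)), Pow(-857397, -1)) = Mul(Add(126596, 510), Rational(-1, 857397)) = Mul(127106, Rational(-1, 857397)) = Rational(-127106, 857397)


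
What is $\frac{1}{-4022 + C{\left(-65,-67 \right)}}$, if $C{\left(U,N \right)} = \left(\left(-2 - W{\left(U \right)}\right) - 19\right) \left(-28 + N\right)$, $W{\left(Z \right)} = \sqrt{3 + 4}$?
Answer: $- \frac{2027}{4045554} - \frac{95 \sqrt{7}}{4045554} \approx -0.00056317$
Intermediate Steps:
$W{\left(Z \right)} = \sqrt{7}$
$C{\left(U,N \right)} = \left(-28 + N\right) \left(-21 - \sqrt{7}\right)$ ($C{\left(U,N \right)} = \left(\left(-2 - \sqrt{7}\right) - 19\right) \left(-28 + N\right) = \left(-21 - \sqrt{7}\right) \left(-28 + N\right) = \left(-28 + N\right) \left(-21 - \sqrt{7}\right)$)
$\frac{1}{-4022 + C{\left(-65,-67 \right)}} = \frac{1}{-4022 + \left(588 - -1407 + 28 \sqrt{7} - - 67 \sqrt{7}\right)} = \frac{1}{-4022 + \left(588 + 1407 + 28 \sqrt{7} + 67 \sqrt{7}\right)} = \frac{1}{-4022 + \left(1995 + 95 \sqrt{7}\right)} = \frac{1}{-2027 + 95 \sqrt{7}}$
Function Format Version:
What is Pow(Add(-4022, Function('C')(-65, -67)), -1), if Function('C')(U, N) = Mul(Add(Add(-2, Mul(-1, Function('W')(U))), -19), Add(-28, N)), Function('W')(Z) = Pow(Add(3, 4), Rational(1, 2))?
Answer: Add(Rational(-2027, 4045554), Mul(Rational(-95, 4045554), Pow(7, Rational(1, 2)))) ≈ -0.00056317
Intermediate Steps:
Function('W')(Z) = Pow(7, Rational(1, 2))
Function('C')(U, N) = Mul(Add(-28, N), Add(-21, Mul(-1, Pow(7, Rational(1, 2))))) (Function('C')(U, N) = Mul(Add(Add(-2, Mul(-1, Pow(7, Rational(1, 2)))), -19), Add(-28, N)) = Mul(Add(-21, Mul(-1, Pow(7, Rational(1, 2)))), Add(-28, N)) = Mul(Add(-28, N), Add(-21, Mul(-1, Pow(7, Rational(1, 2))))))
Pow(Add(-4022, Function('C')(-65, -67)), -1) = Pow(Add(-4022, Add(588, Mul(-21, -67), Mul(28, Pow(7, Rational(1, 2))), Mul(-1, -67, Pow(7, Rational(1, 2))))), -1) = Pow(Add(-4022, Add(588, 1407, Mul(28, Pow(7, Rational(1, 2))), Mul(67, Pow(7, Rational(1, 2))))), -1) = Pow(Add(-4022, Add(1995, Mul(95, Pow(7, Rational(1, 2))))), -1) = Pow(Add(-2027, Mul(95, Pow(7, Rational(1, 2)))), -1)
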